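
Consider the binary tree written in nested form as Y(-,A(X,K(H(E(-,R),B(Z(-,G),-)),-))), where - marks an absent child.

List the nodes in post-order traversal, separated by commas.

X, R, E, G, Z, B, H, K, A, Y

Post-order visits the left subtree, then the right subtree, then the node.
At Y: no left child.
At Y: go right to A.
  At A: go left to X.
    X is a leaf — visit X.
  At A: go right to K.
    At K: go left to H.
      At H: go left to E.
        At E: no left child.
        At E: go right to R.
          R is a leaf — visit R.
        Visit E.
      At H: go right to B.
        At B: go left to Z.
          At Z: no left child.
          At Z: go right to G.
            G is a leaf — visit G.
          Visit Z.
        At B: no right child.
        Visit B.
      Visit H.
    At K: no right child.
    Visit K.
  Visit A.
Visit Y.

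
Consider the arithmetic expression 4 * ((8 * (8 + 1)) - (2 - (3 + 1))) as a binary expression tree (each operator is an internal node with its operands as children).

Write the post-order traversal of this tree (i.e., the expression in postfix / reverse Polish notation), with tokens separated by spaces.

Post-order on an expression tree gives postfix notation: for each operator, emit left operand, right operand, then the operator.

4 8 8 1 + * 2 3 1 + - - *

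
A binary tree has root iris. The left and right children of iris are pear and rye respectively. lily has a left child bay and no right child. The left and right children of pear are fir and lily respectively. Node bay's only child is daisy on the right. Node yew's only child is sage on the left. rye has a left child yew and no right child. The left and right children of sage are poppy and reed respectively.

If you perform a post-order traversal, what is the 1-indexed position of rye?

Post-order visits the left subtree, then the right subtree, then the node.
At iris: go left to pear.
  At pear: go left to fir.
    fir is a leaf — visit fir.
  At pear: go right to lily.
    At lily: go left to bay.
      At bay: no left child.
      At bay: go right to daisy.
        daisy is a leaf — visit daisy.
      Visit bay.
    At lily: no right child.
    Visit lily.
  Visit pear.
At iris: go right to rye.
  At rye: go left to yew.
    At yew: go left to sage.
      At sage: go left to poppy.
        poppy is a leaf — visit poppy.
      At sage: go right to reed.
        reed is a leaf — visit reed.
      Visit sage.
    At yew: no right child.
    Visit yew.
  At rye: no right child.
  Visit rye.
Visit iris.
Full post-order sequence: fir, daisy, bay, lily, pear, poppy, reed, sage, yew, rye, iris.

10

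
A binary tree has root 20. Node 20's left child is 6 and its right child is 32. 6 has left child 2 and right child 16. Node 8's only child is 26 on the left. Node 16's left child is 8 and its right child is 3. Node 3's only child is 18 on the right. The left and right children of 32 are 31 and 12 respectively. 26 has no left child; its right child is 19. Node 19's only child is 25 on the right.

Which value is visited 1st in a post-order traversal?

2

Post-order visits the left subtree, then the right subtree, then the node.
At 20: go left to 6.
  At 6: go left to 2.
    2 is a leaf — visit 2.
  At 6: go right to 16.
    At 16: go left to 8.
      At 8: go left to 26.
        At 26: no left child.
        At 26: go right to 19.
          At 19: no left child.
          At 19: go right to 25.
            25 is a leaf — visit 25.
          Visit 19.
        Visit 26.
      At 8: no right child.
      Visit 8.
    At 16: go right to 3.
      At 3: no left child.
      At 3: go right to 18.
        18 is a leaf — visit 18.
      Visit 3.
    Visit 16.
  Visit 6.
At 20: go right to 32.
  At 32: go left to 31.
    31 is a leaf — visit 31.
  At 32: go right to 12.
    12 is a leaf — visit 12.
  Visit 32.
Visit 20.
Full post-order sequence: 2, 25, 19, 26, 8, 18, 3, 16, 6, 31, 12, 32, 20.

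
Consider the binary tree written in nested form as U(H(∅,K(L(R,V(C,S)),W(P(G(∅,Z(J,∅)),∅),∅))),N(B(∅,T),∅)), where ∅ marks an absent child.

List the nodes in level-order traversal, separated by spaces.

Level-order visits nodes level by level from the root, left to right within each level.
Level 0: U
Level 1: H, N
Level 2: K, B
Level 3: L, W, T
Level 4: R, V, P
Level 5: C, S, G
Level 6: Z
Level 7: J

U H N K B L W T R V P C S G Z J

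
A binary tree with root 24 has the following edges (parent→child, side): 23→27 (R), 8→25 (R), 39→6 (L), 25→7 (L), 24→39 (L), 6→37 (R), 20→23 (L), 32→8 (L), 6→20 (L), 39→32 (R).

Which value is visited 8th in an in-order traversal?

7

In-order visits the left subtree, then the node, then the right subtree.
At 24: go left to 39.
  At 39: go left to 6.
    At 6: go left to 20.
      At 20: go left to 23.
        At 23: no left child.
        Visit 23.
        At 23: go right to 27.
          27 is a leaf — visit 27.
      Visit 20.
      At 20: no right child.
    Visit 6.
    At 6: go right to 37.
      37 is a leaf — visit 37.
  Visit 39.
  At 39: go right to 32.
    At 32: go left to 8.
      At 8: no left child.
      Visit 8.
      At 8: go right to 25.
        At 25: go left to 7.
          7 is a leaf — visit 7.
        Visit 25.
        At 25: no right child.
    Visit 32.
    At 32: no right child.
Visit 24.
At 24: no right child.
Full in-order sequence: 23, 27, 20, 6, 37, 39, 8, 7, 25, 32, 24.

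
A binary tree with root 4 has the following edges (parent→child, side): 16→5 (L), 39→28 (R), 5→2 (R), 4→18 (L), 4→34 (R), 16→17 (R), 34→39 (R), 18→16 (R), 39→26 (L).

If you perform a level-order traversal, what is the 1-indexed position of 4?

1

Level-order visits nodes level by level from the root, left to right within each level.
Level 0: 4
Level 1: 18, 34
Level 2: 16, 39
Level 3: 5, 17, 26, 28
Level 4: 2
Full level-order sequence: 4, 18, 34, 16, 39, 5, 17, 26, 28, 2.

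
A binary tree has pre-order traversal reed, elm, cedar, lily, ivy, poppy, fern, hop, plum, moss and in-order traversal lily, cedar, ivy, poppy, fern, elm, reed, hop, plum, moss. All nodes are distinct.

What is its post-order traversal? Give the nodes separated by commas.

lily, fern, poppy, ivy, cedar, elm, moss, plum, hop, reed

The first element of pre-order is the root; it splits in-order into left and right subtrees.
Root reed: left subtree has 6 nodes {lily, cedar, ivy, poppy, fern, elm}, right has 3 {hop, plum, moss}.
  Root elm: left subtree has 5 nodes {lily, cedar, ivy, poppy, fern}, right has 0 { }.
    Root cedar: left subtree has 1 node {lily}, right has 3 {ivy, poppy, fern}.
      Root ivy: left subtree has 0 nodes { }, right has 2 {poppy, fern}.
        Root poppy: left subtree has 0 nodes { }, right has 1 {fern}.
  Root hop: left subtree has 0 nodes { }, right has 2 {plum, moss}.
    Root plum: left subtree has 0 nodes { }, right has 1 {moss}.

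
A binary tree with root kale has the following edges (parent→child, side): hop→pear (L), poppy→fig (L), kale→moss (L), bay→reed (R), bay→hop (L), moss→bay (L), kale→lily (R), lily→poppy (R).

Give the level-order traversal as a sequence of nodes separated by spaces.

Level-order visits nodes level by level from the root, left to right within each level.
Level 0: kale
Level 1: moss, lily
Level 2: bay, poppy
Level 3: hop, reed, fig
Level 4: pear

kale moss lily bay poppy hop reed fig pear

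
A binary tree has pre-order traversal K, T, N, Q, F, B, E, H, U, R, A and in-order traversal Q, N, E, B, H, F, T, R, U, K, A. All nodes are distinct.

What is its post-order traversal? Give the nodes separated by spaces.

Q E H B F N R U T A K

The first element of pre-order is the root; it splits in-order into left and right subtrees.
Root K: left subtree has 9 nodes {Q, N, E, B, H, F, T, R, U}, right has 1 {A}.
  Root T: left subtree has 6 nodes {Q, N, E, B, H, F}, right has 2 {R, U}.
    Root N: left subtree has 1 node {Q}, right has 4 {E, B, H, F}.
      Root F: left subtree has 3 nodes {E, B, H}, right has 0 { }.
        Root B: left subtree has 1 node {E}, right has 1 {H}.
    Root U: left subtree has 1 node {R}, right has 0 { }.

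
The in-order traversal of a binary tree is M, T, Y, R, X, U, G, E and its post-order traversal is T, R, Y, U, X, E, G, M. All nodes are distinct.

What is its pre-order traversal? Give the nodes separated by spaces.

M G X Y T R U E

The last element of post-order is the root; it splits in-order into left and right subtrees.
Root M: left subtree has 0 nodes { }, right has 7 {T, Y, R, X, U, G, E}.
  Root G: left subtree has 5 nodes {T, Y, R, X, U}, right has 1 {E}.
    Root X: left subtree has 3 nodes {T, Y, R}, right has 1 {U}.
      Root Y: left subtree has 1 node {T}, right has 1 {R}.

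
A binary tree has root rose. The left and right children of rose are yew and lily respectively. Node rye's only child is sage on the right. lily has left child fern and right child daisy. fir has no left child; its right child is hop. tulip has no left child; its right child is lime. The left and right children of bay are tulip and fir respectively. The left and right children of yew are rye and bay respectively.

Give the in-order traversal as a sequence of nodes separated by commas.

rye, sage, yew, tulip, lime, bay, fir, hop, rose, fern, lily, daisy

In-order visits the left subtree, then the node, then the right subtree.
At rose: go left to yew.
  At yew: go left to rye.
    At rye: no left child.
    Visit rye.
    At rye: go right to sage.
      sage is a leaf — visit sage.
  Visit yew.
  At yew: go right to bay.
    At bay: go left to tulip.
      At tulip: no left child.
      Visit tulip.
      At tulip: go right to lime.
        lime is a leaf — visit lime.
    Visit bay.
    At bay: go right to fir.
      At fir: no left child.
      Visit fir.
      At fir: go right to hop.
        hop is a leaf — visit hop.
Visit rose.
At rose: go right to lily.
  At lily: go left to fern.
    fern is a leaf — visit fern.
  Visit lily.
  At lily: go right to daisy.
    daisy is a leaf — visit daisy.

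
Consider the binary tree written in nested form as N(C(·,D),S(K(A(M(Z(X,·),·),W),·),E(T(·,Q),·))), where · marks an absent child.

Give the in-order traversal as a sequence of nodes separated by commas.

C, D, N, X, Z, M, A, W, K, S, T, Q, E

In-order visits the left subtree, then the node, then the right subtree.
At N: go left to C.
  At C: no left child.
  Visit C.
  At C: go right to D.
    D is a leaf — visit D.
Visit N.
At N: go right to S.
  At S: go left to K.
    At K: go left to A.
      At A: go left to M.
        At M: go left to Z.
          At Z: go left to X.
            X is a leaf — visit X.
          Visit Z.
          At Z: no right child.
        Visit M.
        At M: no right child.
      Visit A.
      At A: go right to W.
        W is a leaf — visit W.
    Visit K.
    At K: no right child.
  Visit S.
  At S: go right to E.
    At E: go left to T.
      At T: no left child.
      Visit T.
      At T: go right to Q.
        Q is a leaf — visit Q.
    Visit E.
    At E: no right child.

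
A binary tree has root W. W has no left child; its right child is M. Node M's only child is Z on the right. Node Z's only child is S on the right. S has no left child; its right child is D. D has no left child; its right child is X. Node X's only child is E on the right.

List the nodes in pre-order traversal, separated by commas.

W, M, Z, S, D, X, E

Pre-order visits the node, then its left subtree, then its right subtree.
Visit W.
At W: no left child.
At W: go right to M.
  Visit M.
  At M: no left child.
  At M: go right to Z.
    Visit Z.
    At Z: no left child.
    At Z: go right to S.
      Visit S.
      At S: no left child.
      At S: go right to D.
        Visit D.
        At D: no left child.
        At D: go right to X.
          Visit X.
          At X: no left child.
          At X: go right to E.
            E is a leaf — visit E.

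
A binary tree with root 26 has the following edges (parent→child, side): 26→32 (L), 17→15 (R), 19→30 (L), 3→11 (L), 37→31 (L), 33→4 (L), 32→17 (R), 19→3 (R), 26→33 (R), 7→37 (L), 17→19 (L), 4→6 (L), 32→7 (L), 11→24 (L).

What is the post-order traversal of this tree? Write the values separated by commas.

31, 37, 7, 30, 24, 11, 3, 19, 15, 17, 32, 6, 4, 33, 26

Post-order visits the left subtree, then the right subtree, then the node.
At 26: go left to 32.
  At 32: go left to 7.
    At 7: go left to 37.
      At 37: go left to 31.
        31 is a leaf — visit 31.
      At 37: no right child.
      Visit 37.
    At 7: no right child.
    Visit 7.
  At 32: go right to 17.
    At 17: go left to 19.
      At 19: go left to 30.
        30 is a leaf — visit 30.
      At 19: go right to 3.
        At 3: go left to 11.
          At 11: go left to 24.
            24 is a leaf — visit 24.
          At 11: no right child.
          Visit 11.
        At 3: no right child.
        Visit 3.
      Visit 19.
    At 17: go right to 15.
      15 is a leaf — visit 15.
    Visit 17.
  Visit 32.
At 26: go right to 33.
  At 33: go left to 4.
    At 4: go left to 6.
      6 is a leaf — visit 6.
    At 4: no right child.
    Visit 4.
  At 33: no right child.
  Visit 33.
Visit 26.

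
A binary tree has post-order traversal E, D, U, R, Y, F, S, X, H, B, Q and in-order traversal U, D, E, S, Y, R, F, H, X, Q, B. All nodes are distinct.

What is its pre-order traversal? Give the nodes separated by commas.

Q, H, S, U, D, E, F, Y, R, X, B

The last element of post-order is the root; it splits in-order into left and right subtrees.
Root Q: left subtree has 9 nodes {U, D, E, S, Y, R, F, H, X}, right has 1 {B}.
  Root H: left subtree has 7 nodes {U, D, E, S, Y, R, F}, right has 1 {X}.
    Root S: left subtree has 3 nodes {U, D, E}, right has 3 {Y, R, F}.
      Root U: left subtree has 0 nodes { }, right has 2 {D, E}.
        Root D: left subtree has 0 nodes { }, right has 1 {E}.
      Root F: left subtree has 2 nodes {Y, R}, right has 0 { }.
        Root Y: left subtree has 0 nodes { }, right has 1 {R}.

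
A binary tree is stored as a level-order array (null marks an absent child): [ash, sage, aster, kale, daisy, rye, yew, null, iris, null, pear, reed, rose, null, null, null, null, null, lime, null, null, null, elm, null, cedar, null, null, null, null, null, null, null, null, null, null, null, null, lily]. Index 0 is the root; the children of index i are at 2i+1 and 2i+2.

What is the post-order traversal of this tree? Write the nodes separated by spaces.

Post-order visits the left subtree, then the right subtree, then the node.
At ash: go left to sage.
  At sage: go left to kale.
    At kale: no left child.
    At kale: go right to iris.
      At iris: no left child.
      At iris: go right to lime.
        At lime: go left to lily.
          lily is a leaf — visit lily.
        At lime: no right child.
        Visit lime.
      Visit iris.
    Visit kale.
  At sage: go right to daisy.
    At daisy: no left child.
    At daisy: go right to pear.
      At pear: no left child.
      At pear: go right to elm.
        elm is a leaf — visit elm.
      Visit pear.
    Visit daisy.
  Visit sage.
At ash: go right to aster.
  At aster: go left to rye.
    At rye: go left to reed.
      At reed: no left child.
      At reed: go right to cedar.
        cedar is a leaf — visit cedar.
      Visit reed.
    At rye: go right to rose.
      rose is a leaf — visit rose.
    Visit rye.
  At aster: go right to yew.
    yew is a leaf — visit yew.
  Visit aster.
Visit ash.

lily lime iris kale elm pear daisy sage cedar reed rose rye yew aster ash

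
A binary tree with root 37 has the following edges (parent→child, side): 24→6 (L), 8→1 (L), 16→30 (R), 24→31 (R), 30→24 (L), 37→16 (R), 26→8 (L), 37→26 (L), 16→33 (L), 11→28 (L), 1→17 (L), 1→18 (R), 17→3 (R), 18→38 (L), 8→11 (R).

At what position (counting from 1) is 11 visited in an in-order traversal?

In-order visits the left subtree, then the node, then the right subtree.
At 37: go left to 26.
  At 26: go left to 8.
    At 8: go left to 1.
      At 1: go left to 17.
        At 17: no left child.
        Visit 17.
        At 17: go right to 3.
          3 is a leaf — visit 3.
      Visit 1.
      At 1: go right to 18.
        At 18: go left to 38.
          38 is a leaf — visit 38.
        Visit 18.
        At 18: no right child.
    Visit 8.
    At 8: go right to 11.
      At 11: go left to 28.
        28 is a leaf — visit 28.
      Visit 11.
      At 11: no right child.
  Visit 26.
  At 26: no right child.
Visit 37.
At 37: go right to 16.
  At 16: go left to 33.
    33 is a leaf — visit 33.
  Visit 16.
  At 16: go right to 30.
    At 30: go left to 24.
      At 24: go left to 6.
        6 is a leaf — visit 6.
      Visit 24.
      At 24: go right to 31.
        31 is a leaf — visit 31.
    Visit 30.
    At 30: no right child.
Full in-order sequence: 17, 3, 1, 38, 18, 8, 28, 11, 26, 37, 33, 16, 6, 24, 31, 30.

8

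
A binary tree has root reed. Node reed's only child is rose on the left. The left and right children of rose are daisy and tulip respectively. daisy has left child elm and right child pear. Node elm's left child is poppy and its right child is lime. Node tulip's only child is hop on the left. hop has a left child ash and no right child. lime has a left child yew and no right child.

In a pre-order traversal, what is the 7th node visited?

yew

Pre-order visits the node, then its left subtree, then its right subtree.
Visit reed.
At reed: go left to rose.
  Visit rose.
  At rose: go left to daisy.
    Visit daisy.
    At daisy: go left to elm.
      Visit elm.
      At elm: go left to poppy.
        poppy is a leaf — visit poppy.
      At elm: go right to lime.
        Visit lime.
        At lime: go left to yew.
          yew is a leaf — visit yew.
        At lime: no right child.
    At daisy: go right to pear.
      pear is a leaf — visit pear.
  At rose: go right to tulip.
    Visit tulip.
    At tulip: go left to hop.
      Visit hop.
      At hop: go left to ash.
        ash is a leaf — visit ash.
      At hop: no right child.
    At tulip: no right child.
At reed: no right child.
Full pre-order sequence: reed, rose, daisy, elm, poppy, lime, yew, pear, tulip, hop, ash.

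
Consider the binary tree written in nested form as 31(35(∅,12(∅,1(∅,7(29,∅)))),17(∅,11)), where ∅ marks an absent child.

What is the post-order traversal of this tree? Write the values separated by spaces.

Post-order visits the left subtree, then the right subtree, then the node.
At 31: go left to 35.
  At 35: no left child.
  At 35: go right to 12.
    At 12: no left child.
    At 12: go right to 1.
      At 1: no left child.
      At 1: go right to 7.
        At 7: go left to 29.
          29 is a leaf — visit 29.
        At 7: no right child.
        Visit 7.
      Visit 1.
    Visit 12.
  Visit 35.
At 31: go right to 17.
  At 17: no left child.
  At 17: go right to 11.
    11 is a leaf — visit 11.
  Visit 17.
Visit 31.

29 7 1 12 35 11 17 31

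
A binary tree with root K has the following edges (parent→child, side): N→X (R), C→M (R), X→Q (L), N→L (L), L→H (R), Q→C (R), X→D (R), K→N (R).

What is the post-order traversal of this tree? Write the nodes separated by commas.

H, L, M, C, Q, D, X, N, K

Post-order visits the left subtree, then the right subtree, then the node.
At K: no left child.
At K: go right to N.
  At N: go left to L.
    At L: no left child.
    At L: go right to H.
      H is a leaf — visit H.
    Visit L.
  At N: go right to X.
    At X: go left to Q.
      At Q: no left child.
      At Q: go right to C.
        At C: no left child.
        At C: go right to M.
          M is a leaf — visit M.
        Visit C.
      Visit Q.
    At X: go right to D.
      D is a leaf — visit D.
    Visit X.
  Visit N.
Visit K.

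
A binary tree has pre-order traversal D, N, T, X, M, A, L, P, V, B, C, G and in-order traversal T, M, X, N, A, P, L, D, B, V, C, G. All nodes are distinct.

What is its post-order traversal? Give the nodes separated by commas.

The first element of pre-order is the root; it splits in-order into left and right subtrees.
Root D: left subtree has 7 nodes {T, M, X, N, A, P, L}, right has 4 {B, V, C, G}.
  Root N: left subtree has 3 nodes {T, M, X}, right has 3 {A, P, L}.
    Root T: left subtree has 0 nodes { }, right has 2 {M, X}.
      Root X: left subtree has 1 node {M}, right has 0 { }.
    Root A: left subtree has 0 nodes { }, right has 2 {P, L}.
      Root L: left subtree has 1 node {P}, right has 0 { }.
  Root V: left subtree has 1 node {B}, right has 2 {C, G}.
    Root C: left subtree has 0 nodes { }, right has 1 {G}.

M, X, T, P, L, A, N, B, G, C, V, D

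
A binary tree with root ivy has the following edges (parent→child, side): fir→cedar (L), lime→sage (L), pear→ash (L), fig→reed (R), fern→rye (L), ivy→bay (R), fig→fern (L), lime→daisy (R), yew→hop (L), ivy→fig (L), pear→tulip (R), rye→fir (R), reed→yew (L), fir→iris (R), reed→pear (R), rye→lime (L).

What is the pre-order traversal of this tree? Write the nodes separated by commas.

ivy, fig, fern, rye, lime, sage, daisy, fir, cedar, iris, reed, yew, hop, pear, ash, tulip, bay

Pre-order visits the node, then its left subtree, then its right subtree.
Visit ivy.
At ivy: go left to fig.
  Visit fig.
  At fig: go left to fern.
    Visit fern.
    At fern: go left to rye.
      Visit rye.
      At rye: go left to lime.
        Visit lime.
        At lime: go left to sage.
          sage is a leaf — visit sage.
        At lime: go right to daisy.
          daisy is a leaf — visit daisy.
      At rye: go right to fir.
        Visit fir.
        At fir: go left to cedar.
          cedar is a leaf — visit cedar.
        At fir: go right to iris.
          iris is a leaf — visit iris.
    At fern: no right child.
  At fig: go right to reed.
    Visit reed.
    At reed: go left to yew.
      Visit yew.
      At yew: go left to hop.
        hop is a leaf — visit hop.
      At yew: no right child.
    At reed: go right to pear.
      Visit pear.
      At pear: go left to ash.
        ash is a leaf — visit ash.
      At pear: go right to tulip.
        tulip is a leaf — visit tulip.
At ivy: go right to bay.
  bay is a leaf — visit bay.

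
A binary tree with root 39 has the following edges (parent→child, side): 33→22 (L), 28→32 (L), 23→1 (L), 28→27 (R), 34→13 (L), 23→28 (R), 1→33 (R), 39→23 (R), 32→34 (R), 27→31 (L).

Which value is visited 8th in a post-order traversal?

27

Post-order visits the left subtree, then the right subtree, then the node.
At 39: no left child.
At 39: go right to 23.
  At 23: go left to 1.
    At 1: no left child.
    At 1: go right to 33.
      At 33: go left to 22.
        22 is a leaf — visit 22.
      At 33: no right child.
      Visit 33.
    Visit 1.
  At 23: go right to 28.
    At 28: go left to 32.
      At 32: no left child.
      At 32: go right to 34.
        At 34: go left to 13.
          13 is a leaf — visit 13.
        At 34: no right child.
        Visit 34.
      Visit 32.
    At 28: go right to 27.
      At 27: go left to 31.
        31 is a leaf — visit 31.
      At 27: no right child.
      Visit 27.
    Visit 28.
  Visit 23.
Visit 39.
Full post-order sequence: 22, 33, 1, 13, 34, 32, 31, 27, 28, 23, 39.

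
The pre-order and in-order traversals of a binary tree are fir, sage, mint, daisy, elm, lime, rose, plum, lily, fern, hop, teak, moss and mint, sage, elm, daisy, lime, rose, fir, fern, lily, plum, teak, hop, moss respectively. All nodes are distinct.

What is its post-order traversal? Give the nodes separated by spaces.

mint elm rose lime daisy sage fern lily teak moss hop plum fir

The first element of pre-order is the root; it splits in-order into left and right subtrees.
Root fir: left subtree has 6 nodes {mint, sage, elm, daisy, lime, rose}, right has 6 {fern, lily, plum, teak, hop, moss}.
  Root sage: left subtree has 1 node {mint}, right has 4 {elm, daisy, lime, rose}.
    Root daisy: left subtree has 1 node {elm}, right has 2 {lime, rose}.
      Root lime: left subtree has 0 nodes { }, right has 1 {rose}.
  Root plum: left subtree has 2 nodes {fern, lily}, right has 3 {teak, hop, moss}.
    Root lily: left subtree has 1 node {fern}, right has 0 { }.
    Root hop: left subtree has 1 node {teak}, right has 1 {moss}.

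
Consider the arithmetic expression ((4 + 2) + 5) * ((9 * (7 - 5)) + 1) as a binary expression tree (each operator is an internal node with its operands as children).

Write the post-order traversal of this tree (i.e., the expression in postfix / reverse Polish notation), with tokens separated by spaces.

Post-order on an expression tree gives postfix notation: for each operator, emit left operand, right operand, then the operator.

4 2 + 5 + 9 7 5 - * 1 + *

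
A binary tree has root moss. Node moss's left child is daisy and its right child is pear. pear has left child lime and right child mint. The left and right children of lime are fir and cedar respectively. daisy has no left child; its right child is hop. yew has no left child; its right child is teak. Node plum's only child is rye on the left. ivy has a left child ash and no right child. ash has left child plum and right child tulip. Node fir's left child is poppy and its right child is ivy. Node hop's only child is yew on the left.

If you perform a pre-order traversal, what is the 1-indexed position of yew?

Pre-order visits the node, then its left subtree, then its right subtree.
Visit moss.
At moss: go left to daisy.
  Visit daisy.
  At daisy: no left child.
  At daisy: go right to hop.
    Visit hop.
    At hop: go left to yew.
      Visit yew.
      At yew: no left child.
      At yew: go right to teak.
        teak is a leaf — visit teak.
    At hop: no right child.
At moss: go right to pear.
  Visit pear.
  At pear: go left to lime.
    Visit lime.
    At lime: go left to fir.
      Visit fir.
      At fir: go left to poppy.
        poppy is a leaf — visit poppy.
      At fir: go right to ivy.
        Visit ivy.
        At ivy: go left to ash.
          Visit ash.
          At ash: go left to plum.
            Visit plum.
            At plum: go left to rye.
              rye is a leaf — visit rye.
            At plum: no right child.
          At ash: go right to tulip.
            tulip is a leaf — visit tulip.
        At ivy: no right child.
    At lime: go right to cedar.
      cedar is a leaf — visit cedar.
  At pear: go right to mint.
    mint is a leaf — visit mint.
Full pre-order sequence: moss, daisy, hop, yew, teak, pear, lime, fir, poppy, ivy, ash, plum, rye, tulip, cedar, mint.

4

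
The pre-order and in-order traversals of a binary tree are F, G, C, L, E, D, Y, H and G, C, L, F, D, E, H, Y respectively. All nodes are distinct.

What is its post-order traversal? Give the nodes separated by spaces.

L C G D H Y E F

The first element of pre-order is the root; it splits in-order into left and right subtrees.
Root F: left subtree has 3 nodes {G, C, L}, right has 4 {D, E, H, Y}.
  Root G: left subtree has 0 nodes { }, right has 2 {C, L}.
    Root C: left subtree has 0 nodes { }, right has 1 {L}.
  Root E: left subtree has 1 node {D}, right has 2 {H, Y}.
    Root Y: left subtree has 1 node {H}, right has 0 { }.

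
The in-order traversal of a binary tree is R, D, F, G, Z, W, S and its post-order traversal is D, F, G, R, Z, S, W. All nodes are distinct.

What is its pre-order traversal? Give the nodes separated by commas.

W, Z, R, G, F, D, S

The last element of post-order is the root; it splits in-order into left and right subtrees.
Root W: left subtree has 5 nodes {R, D, F, G, Z}, right has 1 {S}.
  Root Z: left subtree has 4 nodes {R, D, F, G}, right has 0 { }.
    Root R: left subtree has 0 nodes { }, right has 3 {D, F, G}.
      Root G: left subtree has 2 nodes {D, F}, right has 0 { }.
        Root F: left subtree has 1 node {D}, right has 0 { }.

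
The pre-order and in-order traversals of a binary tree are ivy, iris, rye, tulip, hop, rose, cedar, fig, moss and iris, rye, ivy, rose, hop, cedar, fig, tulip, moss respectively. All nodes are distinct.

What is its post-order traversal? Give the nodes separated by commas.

rye, iris, rose, fig, cedar, hop, moss, tulip, ivy

The first element of pre-order is the root; it splits in-order into left and right subtrees.
Root ivy: left subtree has 2 nodes {iris, rye}, right has 6 {rose, hop, cedar, fig, tulip, moss}.
  Root iris: left subtree has 0 nodes { }, right has 1 {rye}.
  Root tulip: left subtree has 4 nodes {rose, hop, cedar, fig}, right has 1 {moss}.
    Root hop: left subtree has 1 node {rose}, right has 2 {cedar, fig}.
      Root cedar: left subtree has 0 nodes { }, right has 1 {fig}.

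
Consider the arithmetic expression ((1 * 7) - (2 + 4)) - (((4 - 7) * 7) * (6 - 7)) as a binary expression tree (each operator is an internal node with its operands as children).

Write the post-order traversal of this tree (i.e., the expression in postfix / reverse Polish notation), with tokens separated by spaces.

1 7 * 2 4 + - 4 7 - 7 * 6 7 - * -

Post-order on an expression tree gives postfix notation: for each operator, emit left operand, right operand, then the operator.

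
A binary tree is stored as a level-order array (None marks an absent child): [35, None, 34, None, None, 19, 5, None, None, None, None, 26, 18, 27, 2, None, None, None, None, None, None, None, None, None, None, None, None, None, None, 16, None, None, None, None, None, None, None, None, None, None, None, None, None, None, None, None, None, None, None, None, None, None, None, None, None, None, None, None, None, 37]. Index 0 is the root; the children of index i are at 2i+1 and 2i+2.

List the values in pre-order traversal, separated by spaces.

Pre-order visits the node, then its left subtree, then its right subtree.
Visit 35.
At 35: no left child.
At 35: go right to 34.
  Visit 34.
  At 34: go left to 19.
    Visit 19.
    At 19: go left to 26.
      26 is a leaf — visit 26.
    At 19: go right to 18.
      18 is a leaf — visit 18.
  At 34: go right to 5.
    Visit 5.
    At 5: go left to 27.
      27 is a leaf — visit 27.
    At 5: go right to 2.
      Visit 2.
      At 2: go left to 16.
        Visit 16.
        At 16: go left to 37.
          37 is a leaf — visit 37.
        At 16: no right child.
      At 2: no right child.

35 34 19 26 18 5 27 2 16 37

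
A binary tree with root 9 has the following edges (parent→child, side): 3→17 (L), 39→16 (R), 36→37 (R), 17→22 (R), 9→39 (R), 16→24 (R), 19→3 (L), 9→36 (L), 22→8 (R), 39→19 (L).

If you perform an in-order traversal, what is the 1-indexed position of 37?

2

In-order visits the left subtree, then the node, then the right subtree.
At 9: go left to 36.
  At 36: no left child.
  Visit 36.
  At 36: go right to 37.
    37 is a leaf — visit 37.
Visit 9.
At 9: go right to 39.
  At 39: go left to 19.
    At 19: go left to 3.
      At 3: go left to 17.
        At 17: no left child.
        Visit 17.
        At 17: go right to 22.
          At 22: no left child.
          Visit 22.
          At 22: go right to 8.
            8 is a leaf — visit 8.
      Visit 3.
      At 3: no right child.
    Visit 19.
    At 19: no right child.
  Visit 39.
  At 39: go right to 16.
    At 16: no left child.
    Visit 16.
    At 16: go right to 24.
      24 is a leaf — visit 24.
Full in-order sequence: 36, 37, 9, 17, 22, 8, 3, 19, 39, 16, 24.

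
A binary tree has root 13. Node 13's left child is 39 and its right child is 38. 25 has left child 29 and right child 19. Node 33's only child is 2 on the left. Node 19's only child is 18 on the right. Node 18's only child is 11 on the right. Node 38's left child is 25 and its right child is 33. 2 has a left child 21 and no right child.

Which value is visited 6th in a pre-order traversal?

Pre-order visits the node, then its left subtree, then its right subtree.
Visit 13.
At 13: go left to 39.
  39 is a leaf — visit 39.
At 13: go right to 38.
  Visit 38.
  At 38: go left to 25.
    Visit 25.
    At 25: go left to 29.
      29 is a leaf — visit 29.
    At 25: go right to 19.
      Visit 19.
      At 19: no left child.
      At 19: go right to 18.
        Visit 18.
        At 18: no left child.
        At 18: go right to 11.
          11 is a leaf — visit 11.
  At 38: go right to 33.
    Visit 33.
    At 33: go left to 2.
      Visit 2.
      At 2: go left to 21.
        21 is a leaf — visit 21.
      At 2: no right child.
    At 33: no right child.
Full pre-order sequence: 13, 39, 38, 25, 29, 19, 18, 11, 33, 2, 21.

19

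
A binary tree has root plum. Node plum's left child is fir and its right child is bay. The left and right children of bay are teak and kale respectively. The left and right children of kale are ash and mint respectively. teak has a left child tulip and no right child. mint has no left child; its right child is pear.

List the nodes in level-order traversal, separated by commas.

plum, fir, bay, teak, kale, tulip, ash, mint, pear

Level-order visits nodes level by level from the root, left to right within each level.
Level 0: plum
Level 1: fir, bay
Level 2: teak, kale
Level 3: tulip, ash, mint
Level 4: pear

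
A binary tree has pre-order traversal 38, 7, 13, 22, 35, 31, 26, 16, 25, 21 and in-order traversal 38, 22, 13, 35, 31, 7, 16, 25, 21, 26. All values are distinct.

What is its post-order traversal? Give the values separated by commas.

22, 31, 35, 13, 21, 25, 16, 26, 7, 38

The first element of pre-order is the root; it splits in-order into left and right subtrees.
Root 38: left subtree has 0 nodes { }, right has 9 {22, 13, 35, 31, 7, 16, 25, 21, 26}.
  Root 7: left subtree has 4 nodes {22, 13, 35, 31}, right has 4 {16, 25, 21, 26}.
    Root 13: left subtree has 1 node {22}, right has 2 {35, 31}.
      Root 35: left subtree has 0 nodes { }, right has 1 {31}.
    Root 26: left subtree has 3 nodes {16, 25, 21}, right has 0 { }.
      Root 16: left subtree has 0 nodes { }, right has 2 {25, 21}.
        Root 25: left subtree has 0 nodes { }, right has 1 {21}.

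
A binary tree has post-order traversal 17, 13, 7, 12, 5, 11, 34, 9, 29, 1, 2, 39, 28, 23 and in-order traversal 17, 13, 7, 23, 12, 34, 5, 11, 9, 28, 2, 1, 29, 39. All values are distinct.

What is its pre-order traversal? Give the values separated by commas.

23, 7, 13, 17, 28, 9, 34, 12, 11, 5, 39, 2, 1, 29

The last element of post-order is the root; it splits in-order into left and right subtrees.
Root 23: left subtree has 3 nodes {17, 13, 7}, right has 10 {12, 34, 5, 11, 9, 28, 2, 1, 29, 39}.
  Root 7: left subtree has 2 nodes {17, 13}, right has 0 { }.
    Root 13: left subtree has 1 node {17}, right has 0 { }.
  Root 28: left subtree has 5 nodes {12, 34, 5, 11, 9}, right has 4 {2, 1, 29, 39}.
    Root 9: left subtree has 4 nodes {12, 34, 5, 11}, right has 0 { }.
      Root 34: left subtree has 1 node {12}, right has 2 {5, 11}.
        Root 11: left subtree has 1 node {5}, right has 0 { }.
    Root 39: left subtree has 3 nodes {2, 1, 29}, right has 0 { }.
      Root 2: left subtree has 0 nodes { }, right has 2 {1, 29}.
        Root 1: left subtree has 0 nodes { }, right has 1 {29}.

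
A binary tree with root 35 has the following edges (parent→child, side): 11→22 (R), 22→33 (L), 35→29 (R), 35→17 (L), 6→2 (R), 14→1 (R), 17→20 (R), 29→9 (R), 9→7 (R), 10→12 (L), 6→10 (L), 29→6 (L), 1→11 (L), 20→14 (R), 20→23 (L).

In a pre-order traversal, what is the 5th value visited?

14

Pre-order visits the node, then its left subtree, then its right subtree.
Visit 35.
At 35: go left to 17.
  Visit 17.
  At 17: no left child.
  At 17: go right to 20.
    Visit 20.
    At 20: go left to 23.
      23 is a leaf — visit 23.
    At 20: go right to 14.
      Visit 14.
      At 14: no left child.
      At 14: go right to 1.
        Visit 1.
        At 1: go left to 11.
          Visit 11.
          At 11: no left child.
          At 11: go right to 22.
            Visit 22.
            At 22: go left to 33.
              33 is a leaf — visit 33.
            At 22: no right child.
        At 1: no right child.
At 35: go right to 29.
  Visit 29.
  At 29: go left to 6.
    Visit 6.
    At 6: go left to 10.
      Visit 10.
      At 10: go left to 12.
        12 is a leaf — visit 12.
      At 10: no right child.
    At 6: go right to 2.
      2 is a leaf — visit 2.
  At 29: go right to 9.
    Visit 9.
    At 9: no left child.
    At 9: go right to 7.
      7 is a leaf — visit 7.
Full pre-order sequence: 35, 17, 20, 23, 14, 1, 11, 22, 33, 29, 6, 10, 12, 2, 9, 7.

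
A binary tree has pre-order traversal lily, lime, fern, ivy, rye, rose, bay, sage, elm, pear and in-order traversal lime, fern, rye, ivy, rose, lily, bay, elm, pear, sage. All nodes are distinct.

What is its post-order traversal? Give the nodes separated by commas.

rye, rose, ivy, fern, lime, pear, elm, sage, bay, lily

The first element of pre-order is the root; it splits in-order into left and right subtrees.
Root lily: left subtree has 5 nodes {lime, fern, rye, ivy, rose}, right has 4 {bay, elm, pear, sage}.
  Root lime: left subtree has 0 nodes { }, right has 4 {fern, rye, ivy, rose}.
    Root fern: left subtree has 0 nodes { }, right has 3 {rye, ivy, rose}.
      Root ivy: left subtree has 1 node {rye}, right has 1 {rose}.
  Root bay: left subtree has 0 nodes { }, right has 3 {elm, pear, sage}.
    Root sage: left subtree has 2 nodes {elm, pear}, right has 0 { }.
      Root elm: left subtree has 0 nodes { }, right has 1 {pear}.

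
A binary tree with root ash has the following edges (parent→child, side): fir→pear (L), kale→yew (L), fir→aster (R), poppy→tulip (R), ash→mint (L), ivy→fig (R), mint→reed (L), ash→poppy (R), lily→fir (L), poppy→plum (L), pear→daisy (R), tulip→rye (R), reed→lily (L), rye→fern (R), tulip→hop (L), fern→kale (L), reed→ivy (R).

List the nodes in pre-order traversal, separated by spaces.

Pre-order visits the node, then its left subtree, then its right subtree.
Visit ash.
At ash: go left to mint.
  Visit mint.
  At mint: go left to reed.
    Visit reed.
    At reed: go left to lily.
      Visit lily.
      At lily: go left to fir.
        Visit fir.
        At fir: go left to pear.
          Visit pear.
          At pear: no left child.
          At pear: go right to daisy.
            daisy is a leaf — visit daisy.
        At fir: go right to aster.
          aster is a leaf — visit aster.
      At lily: no right child.
    At reed: go right to ivy.
      Visit ivy.
      At ivy: no left child.
      At ivy: go right to fig.
        fig is a leaf — visit fig.
  At mint: no right child.
At ash: go right to poppy.
  Visit poppy.
  At poppy: go left to plum.
    plum is a leaf — visit plum.
  At poppy: go right to tulip.
    Visit tulip.
    At tulip: go left to hop.
      hop is a leaf — visit hop.
    At tulip: go right to rye.
      Visit rye.
      At rye: no left child.
      At rye: go right to fern.
        Visit fern.
        At fern: go left to kale.
          Visit kale.
          At kale: go left to yew.
            yew is a leaf — visit yew.
          At kale: no right child.
        At fern: no right child.

ash mint reed lily fir pear daisy aster ivy fig poppy plum tulip hop rye fern kale yew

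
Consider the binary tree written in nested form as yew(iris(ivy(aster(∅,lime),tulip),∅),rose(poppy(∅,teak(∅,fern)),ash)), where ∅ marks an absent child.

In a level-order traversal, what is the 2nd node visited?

Level-order visits nodes level by level from the root, left to right within each level.
Level 0: yew
Level 1: iris, rose
Level 2: ivy, poppy, ash
Level 3: aster, tulip, teak
Level 4: lime, fern
Full level-order sequence: yew, iris, rose, ivy, poppy, ash, aster, tulip, teak, lime, fern.

iris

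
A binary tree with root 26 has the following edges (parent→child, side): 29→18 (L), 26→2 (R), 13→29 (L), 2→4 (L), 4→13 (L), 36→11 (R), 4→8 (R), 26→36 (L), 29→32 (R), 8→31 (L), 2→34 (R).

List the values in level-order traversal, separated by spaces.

Level-order visits nodes level by level from the root, left to right within each level.
Level 0: 26
Level 1: 36, 2
Level 2: 11, 4, 34
Level 3: 13, 8
Level 4: 29, 31
Level 5: 18, 32

26 36 2 11 4 34 13 8 29 31 18 32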